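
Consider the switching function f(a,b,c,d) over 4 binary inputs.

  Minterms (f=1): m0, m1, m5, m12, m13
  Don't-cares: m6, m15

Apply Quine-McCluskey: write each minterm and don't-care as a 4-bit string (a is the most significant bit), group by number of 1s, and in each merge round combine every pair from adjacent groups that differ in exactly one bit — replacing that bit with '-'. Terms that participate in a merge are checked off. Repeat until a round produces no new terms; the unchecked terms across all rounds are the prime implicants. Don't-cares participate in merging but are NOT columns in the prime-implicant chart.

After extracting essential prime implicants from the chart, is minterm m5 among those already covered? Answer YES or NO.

NO

size-2^0 implicants → 0000(✓)  0001(✓)  0101(✓)  0110  1100(✓)  1101(✓)  1111(✓)
size-2^1 implicants → -101  0-01  000-  11-1  110-
Unchecked terms (primes): -101, 0-01, 000-, 0110, 11-1, 110-
Minterm coverage:
  m0 ⊆ 000- [E]
  m1 ⊆ 0-01,000-
  m5 ⊆ -101,0-01
  m12 ⊆ 110- [E]
  m13 ⊆ -101,11-1,110-
E = {000-, 110-}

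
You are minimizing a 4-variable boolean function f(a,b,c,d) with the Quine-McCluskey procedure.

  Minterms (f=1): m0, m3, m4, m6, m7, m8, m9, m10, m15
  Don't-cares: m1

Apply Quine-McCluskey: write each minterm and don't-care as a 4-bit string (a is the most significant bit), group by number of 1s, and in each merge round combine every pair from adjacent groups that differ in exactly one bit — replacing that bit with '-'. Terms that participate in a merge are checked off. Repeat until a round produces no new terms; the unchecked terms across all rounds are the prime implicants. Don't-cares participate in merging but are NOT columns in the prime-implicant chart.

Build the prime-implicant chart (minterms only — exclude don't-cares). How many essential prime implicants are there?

size-2^0 implicants → 0000(✓)  0001(✓)  0011(✓)  0100(✓)  0110(✓)  0111(✓)  1000(✓)  1001(✓)  1010(✓)  1111(✓)
size-2^1 implicants → -000(✓)  -001(✓)  -111  0-00  0-11  00-1  000-(✓)  01-0  011-  10-0  100-(✓)
size-2^2 implicants → -00-
Unchecked terms (primes): -00-, -111, 0-00, 0-11, 00-1, 01-0, 011-, 10-0
Minterm coverage:
  m0 ⊆ -00-,0-00
  m3 ⊆ 0-11,00-1
  m4 ⊆ 0-00,01-0
  m6 ⊆ 01-0,011-
  m7 ⊆ -111,0-11,011-
  m8 ⊆ -00-,10-0
  m9 ⊆ -00- [E]
  m10 ⊆ 10-0 [E]
  m15 ⊆ -111 [E]
E = {-00-, -111, 10-0}

3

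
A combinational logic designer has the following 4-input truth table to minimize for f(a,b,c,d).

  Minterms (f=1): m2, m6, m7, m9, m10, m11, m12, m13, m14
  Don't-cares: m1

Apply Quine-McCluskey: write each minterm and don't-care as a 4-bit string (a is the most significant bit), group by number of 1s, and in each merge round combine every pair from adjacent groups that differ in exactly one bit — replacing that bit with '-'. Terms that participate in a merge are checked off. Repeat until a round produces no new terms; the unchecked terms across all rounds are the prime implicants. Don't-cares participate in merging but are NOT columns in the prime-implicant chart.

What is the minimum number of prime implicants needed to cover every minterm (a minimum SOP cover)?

4

[col 0] 0001*, 0010*, 0110*, 0111*, 1001*, 1010*, 1011*, 1100*, 1101*, 1110*
[col 1] -001, -010*, -110*, 0-10*, 011-, 1-01, 1-10*, 10-1, 101-, 11-0, 110-
[col 2] --10
Prime implicants: --10, -001, 011-, 1-01, 10-1, 101-, 11-0, 110-
PI chart (minterm → PIs covering it):
  2 | --10  (sole → essential)
  6 | --10,011-
  7 | 011-  (sole → essential)
  9 | -001,1-01,10-1
  10 | --10,101-
  11 | 10-1,101-
  12 | 11-0,110-
  13 | 1-01,110-
  14 | --10,11-0
Essential prime implicants: --10, 011-
Petrick residual → 10-1, 110-
Minimum SOP uses 4 PIs: cd' + a'bc + ab'd + abc'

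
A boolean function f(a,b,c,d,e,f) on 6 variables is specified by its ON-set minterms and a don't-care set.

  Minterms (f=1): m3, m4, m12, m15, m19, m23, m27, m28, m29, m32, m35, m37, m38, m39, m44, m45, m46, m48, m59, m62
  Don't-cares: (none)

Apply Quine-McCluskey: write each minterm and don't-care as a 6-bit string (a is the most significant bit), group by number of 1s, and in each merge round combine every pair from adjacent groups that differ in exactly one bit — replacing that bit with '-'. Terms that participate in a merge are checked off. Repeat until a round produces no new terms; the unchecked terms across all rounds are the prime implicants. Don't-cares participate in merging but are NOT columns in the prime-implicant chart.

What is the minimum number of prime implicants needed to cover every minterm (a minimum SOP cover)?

11

[col 0] 000011*, 000100*, 001100*, 001111, 010011*, 010111*, 011011*, 011100*, 011101*, 100000*, 100011*, 100101*, 100110*, 100111*, 101100*, 101101*, 101110*, 110000*, 111011*, 111110*
[col 1] -00011, -01100, -11011, 0-0011, 0-1100, 00-100, 01-011, 010-11, 01110-, 1-0000, 1-1110, 10-101, 10-110, 100-11, 1001-1, 10011-, 1011-0, 10110-
Prime implicants: -00011, -01100, -11011, 0-0011, 0-1100, 00-100, 001111, 01-011, 010-11, 01110-, 1-0000, 1-1110, 10-101, 10-110, 100-11, 1001-1, 10011-, 1011-0, 10110-
PI chart (minterm → PIs covering it):
  3 | -00011,0-0011
  4 | 00-100  (sole → essential)
  12 | -01100,0-1100,00-100
  15 | 001111  (sole → essential)
  19 | 0-0011,01-011,010-11
  23 | 010-11  (sole → essential)
  27 | -11011,01-011
  28 | 0-1100,01110-
  29 | 01110-  (sole → essential)
  32 | 1-0000  (sole → essential)
  35 | -00011,100-11
  37 | 10-101,1001-1
  38 | 10-110,10011-
  39 | 100-11,1001-1,10011-
  44 | -01100,1011-0,10110-
  45 | 10-101,10110-
  46 | 1-1110,10-110,1011-0
  48 | 1-0000  (sole → essential)
  59 | -11011  (sole → essential)
  62 | 1-1110  (sole → essential)
Essential prime implicants: -11011, 00-100, 001111, 010-11, 01110-, 1-0000, 1-1110
Petrick residual → -00011, -01100, 10-101, 10011-
Minimum SOP uses 11 PIs: b'c'd'ef + b'cde'f' + bcd'ef + a'b'de'f' + a'b'cdef + a'bc'ef + a'bcde' + ac'd'e'f' + acdef' + ab'de'f + ab'c'de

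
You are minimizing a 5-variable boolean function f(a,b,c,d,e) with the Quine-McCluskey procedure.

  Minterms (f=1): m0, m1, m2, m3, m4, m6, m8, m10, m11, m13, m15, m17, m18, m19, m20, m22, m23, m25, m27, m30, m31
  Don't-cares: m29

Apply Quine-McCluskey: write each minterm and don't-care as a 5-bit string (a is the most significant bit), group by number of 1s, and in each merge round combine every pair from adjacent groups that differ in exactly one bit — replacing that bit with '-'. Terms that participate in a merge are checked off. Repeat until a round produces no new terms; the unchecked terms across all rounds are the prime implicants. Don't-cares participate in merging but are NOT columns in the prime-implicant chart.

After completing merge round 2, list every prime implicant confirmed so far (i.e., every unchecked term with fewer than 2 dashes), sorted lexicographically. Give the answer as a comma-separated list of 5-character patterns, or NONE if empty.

NONE

size-2^0 implicants → 00000(✓)  00001(✓)  00010(✓)  00011(✓)  00100(✓)  00110(✓)  01000(✓)  01010(✓)  01011(✓)  01101(✓)  01111(✓)  10001(✓)  10010(✓)  10011(✓)  10100(✓)  10110(✓)  10111(✓)  11001(✓)  11011(✓)  11101(✓)  11110(✓)  11111(✓)
size-2^1 implicants → -0001(✓)  -0010(✓)  -0011(✓)  -0100(✓)  -0110(✓)  -1011(✓)  -1101(✓)  -1111(✓)  0-000(✓)  0-010(✓)  0-011(✓)  00-00(✓)  00-10(✓)  000-0(✓)  000-1(✓)  0000-(✓)  0001-(✓)  001-0(✓)  01-11(✓)  010-0(✓)  0101-(✓)  011-1(✓)  1-001(✓)  1-011(✓)  1-110(✓)  1-111(✓)  10-10(✓)  10-11(✓)  100-1(✓)  1001-(✓)  101-0(✓)  1011-(✓)  11-01(✓)  11-11(✓)  110-1(✓)  111-1(✓)  1111-(✓)
size-2^2 implicants → --011  -0-10  -00-1  -001-  -01-0  -1-11  -11-1  0-0-0  0-01-  00--0  000--  1--11  1-0-1  1-11-  10-1-  11--1
Unchecked terms (primes): --011, -0-10, -00-1, -001-, -01-0, -1-11, -11-1, 0-0-0, 0-01-, 00--0, 000--, 1--11, 1-0-1, 1-11-, 10-1-, 11--1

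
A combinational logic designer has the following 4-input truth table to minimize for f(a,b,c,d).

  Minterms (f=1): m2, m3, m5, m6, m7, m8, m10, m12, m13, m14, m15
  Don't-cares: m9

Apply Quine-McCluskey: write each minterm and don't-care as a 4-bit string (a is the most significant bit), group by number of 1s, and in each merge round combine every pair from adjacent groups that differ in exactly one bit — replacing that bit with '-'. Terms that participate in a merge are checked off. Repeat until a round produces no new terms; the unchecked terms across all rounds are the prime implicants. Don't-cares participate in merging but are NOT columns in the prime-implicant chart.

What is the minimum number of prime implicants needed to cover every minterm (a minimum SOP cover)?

3

Round 0: 0010✓ 0011✓ 0101✓ 0110✓ 0111✓ 1000✓ 1001✓ 1010✓ 1100✓ 1101✓ 1110✓ 1111✓
Round 1: -010✓ -101✓ -110✓ -111✓ 0-10✓ 0-11✓ 001-✓ 01-1✓ 011-✓ 1-00✓ 1-01✓ 1-10✓ 10-0✓ 100-✓ 11-0✓ 11-1✓ 110-✓ 111-✓
Round 2: --10 -1-1 -11- 0-1- 1--0 1-0- 11--
PIs = {--10, -1-1, -11-, 0-1-, 1--0, 1-0-, 11--}
Coverage chart:
  m2: --10,0-1-
  m3: 0-1- ←essential
  m5: -1-1 ←essential
  m6: --10,-11-,0-1-
  m7: -1-1,-11-,0-1-
  m8: 1--0,1-0-
  m10: --10,1--0
  m12: 1--0,1-0-,11--
  m13: -1-1,1-0-,11--
  m14: --10,-11-,1--0,11--
  m15: -1-1,-11-,11--
Essential: -1-1, 0-1-
Petrick residual → 1--0
Min cover (3 terms): bd + a'c + ad'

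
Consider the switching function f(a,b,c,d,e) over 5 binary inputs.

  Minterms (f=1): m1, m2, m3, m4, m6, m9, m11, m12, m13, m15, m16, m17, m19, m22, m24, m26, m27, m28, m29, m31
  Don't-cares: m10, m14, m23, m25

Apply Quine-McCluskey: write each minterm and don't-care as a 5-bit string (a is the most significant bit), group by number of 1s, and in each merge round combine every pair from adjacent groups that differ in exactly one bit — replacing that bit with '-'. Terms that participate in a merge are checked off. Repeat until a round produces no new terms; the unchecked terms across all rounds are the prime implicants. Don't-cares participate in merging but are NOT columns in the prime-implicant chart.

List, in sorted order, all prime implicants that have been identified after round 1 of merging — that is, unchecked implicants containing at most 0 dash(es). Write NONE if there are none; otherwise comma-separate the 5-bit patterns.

size-2^0 implicants → 00001(✓)  00010(✓)  00011(✓)  00100(✓)  00110(✓)  01001(✓)  01010(✓)  01011(✓)  01100(✓)  01101(✓)  01110(✓)  01111(✓)  10000(✓)  10001(✓)  10011(✓)  10110(✓)  10111(✓)  11000(✓)  11001(✓)  11010(✓)  11011(✓)  11100(✓)  11101(✓)  11111(✓)
size-2^1 implicants → -0001(✓)  -0011(✓)  -0110  -1001(✓)  -1010(✓)  -1011(✓)  -1100(✓)  -1101(✓)  -1111(✓)  0-001(✓)  0-010(✓)  0-011(✓)  0-100(✓)  0-110(✓)  00-10(✓)  000-1(✓)  0001-(✓)  001-0(✓)  01-01(✓)  01-10(✓)  01-11(✓)  010-1(✓)  0101-(✓)  011-0(✓)  011-1(✓)  0110-(✓)  0111-(✓)  1-000(✓)  1-001(✓)  1-011(✓)  1-111(✓)  10-11(✓)  100-1(✓)  1000-(✓)  1011-  11-00(✓)  11-01(✓)  11-11(✓)  110-0(✓)  110-1(✓)  1100-(✓)  1101-(✓)  111-1(✓)  1110-(✓)
size-2^2 implicants → --001(✓)  --011(✓)  -00-1(✓)  -1-01(✓)  -1-11(✓)  -10-1(✓)  -101-  -11-1(✓)  -110-  0--10  0-0-1(✓)  0-01-  0-1-0  01--1(✓)  01-1-  011--  1--11  1-0-1(✓)  1-00-  11--1(✓)  11-0-  110--
size-2^3 implicants → --0-1  -1--1
Unchecked terms (primes): --0-1, -0110, -1--1, -101-, -110-, 0--10, 0-01-, 0-1-0, 01-1-, 011--, 1--11, 1-00-, 1011-, 11-0-, 110--

NONE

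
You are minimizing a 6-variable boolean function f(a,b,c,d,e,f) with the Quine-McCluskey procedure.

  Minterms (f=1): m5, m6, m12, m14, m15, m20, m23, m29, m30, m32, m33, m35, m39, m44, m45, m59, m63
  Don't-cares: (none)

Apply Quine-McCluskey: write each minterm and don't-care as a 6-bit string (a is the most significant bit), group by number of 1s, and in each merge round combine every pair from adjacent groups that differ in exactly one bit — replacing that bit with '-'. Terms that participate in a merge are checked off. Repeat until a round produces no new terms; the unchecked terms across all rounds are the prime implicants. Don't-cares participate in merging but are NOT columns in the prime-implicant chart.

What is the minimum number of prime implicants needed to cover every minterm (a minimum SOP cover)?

Round 0: 000101 000110✓ 001100✓ 001110✓ 001111✓ 010100 010111 011101 011110✓ 100000✓ 100001✓ 100011✓ 100111✓ 101100✓ 101101✓ 111011✓ 111111✓
Round 1: -01100 0-1110 00-110 0011-0 00111- 100-11 1000-1 10000- 10110- 111-11
PIs = {-01100, 0-1110, 00-110, 000101, 0011-0, 00111-, 010100, 010111, 011101, 100-11, 1000-1, 10000-, 10110-, 111-11}
Coverage chart:
  m5: 000101 ←essential
  m6: 00-110 ←essential
  m12: -01100,0011-0
  m14: 0-1110,00-110,0011-0,00111-
  m15: 00111- ←essential
  m20: 010100 ←essential
  m23: 010111 ←essential
  m29: 011101 ←essential
  m30: 0-1110 ←essential
  m32: 10000- ←essential
  m33: 1000-1,10000-
  m35: 100-11,1000-1
  m39: 100-11 ←essential
  m44: -01100,10110-
  m45: 10110- ←essential
  m59: 111-11 ←essential
  m63: 111-11 ←essential
Essential: 0-1110, 00-110, 000101, 00111-, 010100, 010111, 011101, 100-11, 10000-, 10110-, 111-11
Petrick residual → -01100
Min cover (12 terms): b'cde'f' + a'cdef' + a'b'def' + a'b'c'de'f + a'b'cde + a'bc'de'f' + a'bc'def + a'bcde'f + ab'c'ef + ab'c'd'e' + ab'cde' + abcef

12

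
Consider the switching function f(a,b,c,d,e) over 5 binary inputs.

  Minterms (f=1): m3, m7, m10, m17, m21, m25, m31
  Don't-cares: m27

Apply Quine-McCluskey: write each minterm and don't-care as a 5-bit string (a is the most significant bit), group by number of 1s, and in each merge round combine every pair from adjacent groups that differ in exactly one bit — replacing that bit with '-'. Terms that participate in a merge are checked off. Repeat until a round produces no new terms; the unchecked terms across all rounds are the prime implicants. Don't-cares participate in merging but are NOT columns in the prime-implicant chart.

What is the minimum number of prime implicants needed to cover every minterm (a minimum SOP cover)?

[col 0] 00011*, 00111*, 01010, 10001*, 10101*, 11001*, 11011*, 11111*
[col 1] 00-11, 1-001, 10-01, 11-11, 110-1
Prime implicants: 00-11, 01010, 1-001, 10-01, 11-11, 110-1
PI chart (minterm → PIs covering it):
  3 | 00-11  (sole → essential)
  7 | 00-11  (sole → essential)
  10 | 01010  (sole → essential)
  17 | 1-001,10-01
  21 | 10-01  (sole → essential)
  25 | 1-001,110-1
  31 | 11-11  (sole → essential)
Essential prime implicants: 00-11, 01010, 10-01, 11-11
Petrick residual → 1-001
Minimum SOP uses 5 PIs: a'b'de + a'bc'de' + ac'd'e + ab'd'e + abde

5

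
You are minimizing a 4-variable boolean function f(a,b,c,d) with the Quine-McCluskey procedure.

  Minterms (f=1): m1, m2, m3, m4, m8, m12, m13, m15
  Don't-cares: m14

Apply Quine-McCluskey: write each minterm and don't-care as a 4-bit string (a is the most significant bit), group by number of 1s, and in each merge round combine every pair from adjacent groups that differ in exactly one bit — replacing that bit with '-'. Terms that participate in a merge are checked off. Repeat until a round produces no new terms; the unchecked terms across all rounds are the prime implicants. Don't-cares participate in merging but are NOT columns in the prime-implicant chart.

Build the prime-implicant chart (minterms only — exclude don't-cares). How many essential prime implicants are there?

[col 0] 0001*, 0010*, 0011*, 0100*, 1000*, 1100*, 1101*, 1110*, 1111*
[col 1] -100, 00-1, 001-, 1-00, 11-0*, 11-1*, 110-*, 111-*
[col 2] 11--
Prime implicants: -100, 00-1, 001-, 1-00, 11--
PI chart (minterm → PIs covering it):
  1 | 00-1  (sole → essential)
  2 | 001-  (sole → essential)
  3 | 00-1,001-
  4 | -100  (sole → essential)
  8 | 1-00  (sole → essential)
  12 | -100,1-00,11--
  13 | 11--  (sole → essential)
  15 | 11--  (sole → essential)
Essential prime implicants: -100, 00-1, 001-, 1-00, 11--

5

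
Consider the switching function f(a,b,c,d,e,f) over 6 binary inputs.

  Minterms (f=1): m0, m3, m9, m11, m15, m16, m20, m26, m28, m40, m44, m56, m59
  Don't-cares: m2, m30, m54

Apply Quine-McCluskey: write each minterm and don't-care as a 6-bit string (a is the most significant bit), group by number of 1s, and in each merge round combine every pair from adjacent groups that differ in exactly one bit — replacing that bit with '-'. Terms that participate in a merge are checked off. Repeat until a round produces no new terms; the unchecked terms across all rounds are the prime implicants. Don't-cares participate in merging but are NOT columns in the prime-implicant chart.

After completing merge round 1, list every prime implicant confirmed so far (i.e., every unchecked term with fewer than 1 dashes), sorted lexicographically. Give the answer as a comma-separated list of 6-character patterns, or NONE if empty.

Round 0: 000000✓ 000010✓ 000011✓ 001001✓ 001011✓ 001111✓ 010000✓ 010100✓ 011010✓ 011100✓ 011110✓ 101000✓ 101100✓ 110110 111000✓ 111011
Round 1: 0-0000 00-011 0000-0 00001- 001-11 0010-1 01-100 010-00 011-10 0111-0 1-1000 101-00
PIs = {0-0000, 00-011, 0000-0, 00001-, 001-11, 0010-1, 01-100, 010-00, 011-10, 0111-0, 1-1000, 101-00, 110110, 111011}

110110, 111011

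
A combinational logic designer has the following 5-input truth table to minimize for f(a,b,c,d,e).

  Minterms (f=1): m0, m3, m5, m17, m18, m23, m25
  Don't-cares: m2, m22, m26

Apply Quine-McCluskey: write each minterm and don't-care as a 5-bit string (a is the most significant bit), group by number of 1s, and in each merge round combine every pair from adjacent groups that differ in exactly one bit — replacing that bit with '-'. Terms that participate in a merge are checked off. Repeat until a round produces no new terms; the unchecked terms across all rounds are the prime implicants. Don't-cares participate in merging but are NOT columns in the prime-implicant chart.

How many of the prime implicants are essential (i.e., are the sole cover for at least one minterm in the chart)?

Round 0: 00000✓ 00010✓ 00011✓ 00101 10001✓ 10010✓ 10110✓ 10111✓ 11001✓ 11010✓
Round 1: -0010 000-0 0001- 1-001 1-010 10-10 1011-
PIs = {-0010, 000-0, 0001-, 00101, 1-001, 1-010, 10-10, 1011-}
Coverage chart:
  m0: 000-0 ←essential
  m3: 0001- ←essential
  m5: 00101 ←essential
  m17: 1-001 ←essential
  m18: -0010,1-010,10-10
  m23: 1011- ←essential
  m25: 1-001 ←essential
Essential: 000-0, 0001-, 00101, 1-001, 1011-

5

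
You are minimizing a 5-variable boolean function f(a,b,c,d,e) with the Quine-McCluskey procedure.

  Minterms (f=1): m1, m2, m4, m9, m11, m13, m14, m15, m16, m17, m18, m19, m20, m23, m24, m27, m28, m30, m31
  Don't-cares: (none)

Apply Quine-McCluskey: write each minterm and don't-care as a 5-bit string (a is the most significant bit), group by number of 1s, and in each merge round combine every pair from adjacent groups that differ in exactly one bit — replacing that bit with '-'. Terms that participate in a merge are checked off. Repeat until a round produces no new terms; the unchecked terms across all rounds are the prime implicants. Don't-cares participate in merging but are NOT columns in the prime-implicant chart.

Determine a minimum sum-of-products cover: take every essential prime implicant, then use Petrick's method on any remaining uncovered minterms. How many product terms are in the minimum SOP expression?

[col 0] 00001*, 00010*, 00100*, 01001*, 01011*, 01101*, 01110*, 01111*, 10000*, 10001*, 10010*, 10011*, 10100*, 10111*, 11000*, 11011*, 11100*, 11110*, 11111*
[col 1] -0001, -0010, -0100, -1011*, -1110*, -1111*, 0-001, 01-01*, 01-11*, 010-1*, 011-1*, 0111-*, 1-000*, 1-011*, 1-100*, 1-111*, 10-00*, 10-11*, 100-0*, 100-1*, 1000-*, 1001-*, 11-00*, 11-11*, 111-0, 1111-*
[col 2] -1-11, -111-, 01--1, 1--00, 1--11, 100--
Prime implicants: -0001, -0010, -0100, -1-11, -111-, 0-001, 01--1, 1--00, 1--11, 100--, 111-0
PI chart (minterm → PIs covering it):
  1 | -0001,0-001
  2 | -0010  (sole → essential)
  4 | -0100  (sole → essential)
  9 | 0-001,01--1
  11 | -1-11,01--1
  13 | 01--1  (sole → essential)
  14 | -111-  (sole → essential)
  15 | -1-11,-111-,01--1
  16 | 1--00,100--
  17 | -0001,100--
  18 | -0010,100--
  19 | 1--11,100--
  20 | -0100,1--00
  23 | 1--11  (sole → essential)
  24 | 1--00  (sole → essential)
  27 | -1-11,1--11
  28 | 1--00,111-0
  30 | -111-,111-0
  31 | -1-11,-111-,1--11
Essential prime implicants: -0010, -0100, -111-, 01--1, 1--00, 1--11
Petrick residual → -0001
Minimum SOP uses 7 PIs: b'c'd'e + b'c'de' + b'cd'e' + bcd + a'be + ad'e' + ade

7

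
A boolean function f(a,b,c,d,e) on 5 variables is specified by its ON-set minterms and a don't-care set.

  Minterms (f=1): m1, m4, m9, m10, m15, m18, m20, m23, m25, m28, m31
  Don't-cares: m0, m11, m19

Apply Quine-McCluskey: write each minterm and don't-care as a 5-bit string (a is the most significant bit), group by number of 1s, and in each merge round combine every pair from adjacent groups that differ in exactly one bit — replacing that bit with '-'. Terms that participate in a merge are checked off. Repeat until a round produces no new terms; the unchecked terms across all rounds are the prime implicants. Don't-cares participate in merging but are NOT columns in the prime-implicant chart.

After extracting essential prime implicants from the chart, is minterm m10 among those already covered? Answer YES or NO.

YES

Round 0: 00000✓ 00001✓ 00100✓ 01001✓ 01010✓ 01011✓ 01111✓ 10010✓ 10011✓ 10100✓ 10111✓ 11001✓ 11100✓ 11111✓
Round 1: -0100 -1001 -1111 0-001 00-00 0000- 01-11 010-1 0101- 1-100 1-111 10-11 1001-
PIs = {-0100, -1001, -1111, 0-001, 00-00, 0000-, 01-11, 010-1, 0101-, 1-100, 1-111, 10-11, 1001-}
Coverage chart:
  m1: 0-001,0000-
  m4: -0100,00-00
  m9: -1001,0-001,010-1
  m10: 0101- ←essential
  m15: -1111,01-11
  m18: 1001- ←essential
  m20: -0100,1-100
  m23: 1-111,10-11
  m25: -1001 ←essential
  m28: 1-100 ←essential
  m31: -1111,1-111
Essential: -1001, 0101-, 1-100, 1001-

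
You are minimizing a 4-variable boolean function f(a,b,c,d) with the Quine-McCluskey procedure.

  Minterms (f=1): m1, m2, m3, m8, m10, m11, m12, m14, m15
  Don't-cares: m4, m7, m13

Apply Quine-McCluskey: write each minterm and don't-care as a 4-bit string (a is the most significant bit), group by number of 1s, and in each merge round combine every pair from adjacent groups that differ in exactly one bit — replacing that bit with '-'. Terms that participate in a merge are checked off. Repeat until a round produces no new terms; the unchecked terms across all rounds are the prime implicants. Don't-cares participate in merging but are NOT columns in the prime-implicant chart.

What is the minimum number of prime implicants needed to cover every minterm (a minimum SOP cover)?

4

[col 0] 0001*, 0010*, 0011*, 0100*, 0111*, 1000*, 1010*, 1011*, 1100*, 1101*, 1110*, 1111*
[col 1] -010*, -011*, -100, -111*, 0-11*, 00-1, 001-*, 1-00*, 1-10*, 1-11*, 10-0*, 101-*, 11-0*, 11-1*, 110-*, 111-*
[col 2] --11, -01-, 1--0, 1-1-, 11--
Prime implicants: --11, -01-, -100, 00-1, 1--0, 1-1-, 11--
PI chart (minterm → PIs covering it):
  1 | 00-1  (sole → essential)
  2 | -01-  (sole → essential)
  3 | --11,-01-,00-1
  8 | 1--0  (sole → essential)
  10 | -01-,1--0,1-1-
  11 | --11,-01-,1-1-
  12 | -100,1--0,11--
  14 | 1--0,1-1-,11--
  15 | --11,1-1-,11--
Essential prime implicants: -01-, 00-1, 1--0
Petrick residual → --11
Minimum SOP uses 4 PIs: cd + b'c + a'b'd + ad'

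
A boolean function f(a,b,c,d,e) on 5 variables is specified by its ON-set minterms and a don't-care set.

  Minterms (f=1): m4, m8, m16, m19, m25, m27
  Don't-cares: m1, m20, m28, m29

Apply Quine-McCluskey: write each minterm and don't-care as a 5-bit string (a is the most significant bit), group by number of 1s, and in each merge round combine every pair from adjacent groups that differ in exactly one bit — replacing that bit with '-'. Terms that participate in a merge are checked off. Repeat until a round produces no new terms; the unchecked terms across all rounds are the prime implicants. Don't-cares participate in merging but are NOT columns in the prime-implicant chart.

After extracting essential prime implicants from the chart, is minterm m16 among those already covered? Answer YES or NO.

size-2^0 implicants → 00001  00100(✓)  01000  10000(✓)  10011(✓)  10100(✓)  11001(✓)  11011(✓)  11100(✓)  11101(✓)
size-2^1 implicants → -0100  1-011  1-100  10-00  11-01  110-1  1110-
Unchecked terms (primes): -0100, 00001, 01000, 1-011, 1-100, 10-00, 11-01, 110-1, 1110-
Minterm coverage:
  m4 ⊆ -0100 [E]
  m8 ⊆ 01000 [E]
  m16 ⊆ 10-00 [E]
  m19 ⊆ 1-011 [E]
  m25 ⊆ 11-01,110-1
  m27 ⊆ 1-011,110-1
E = {-0100, 01000, 1-011, 10-00}

YES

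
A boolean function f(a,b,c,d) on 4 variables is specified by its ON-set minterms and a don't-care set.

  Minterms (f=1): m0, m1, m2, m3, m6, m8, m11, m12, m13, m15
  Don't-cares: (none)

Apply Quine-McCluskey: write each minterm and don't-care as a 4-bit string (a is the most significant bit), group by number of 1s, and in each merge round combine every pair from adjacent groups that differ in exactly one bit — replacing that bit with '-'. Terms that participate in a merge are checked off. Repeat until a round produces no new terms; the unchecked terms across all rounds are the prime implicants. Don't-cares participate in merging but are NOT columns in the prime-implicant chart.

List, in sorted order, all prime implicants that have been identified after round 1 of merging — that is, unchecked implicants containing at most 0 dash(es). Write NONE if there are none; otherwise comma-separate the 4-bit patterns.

[col 0] 0000*, 0001*, 0010*, 0011*, 0110*, 1000*, 1011*, 1100*, 1101*, 1111*
[col 1] -000, -011, 0-10, 00-0*, 00-1*, 000-*, 001-*, 1-00, 1-11, 11-1, 110-
[col 2] 00--
Prime implicants: -000, -011, 0-10, 00--, 1-00, 1-11, 11-1, 110-

NONE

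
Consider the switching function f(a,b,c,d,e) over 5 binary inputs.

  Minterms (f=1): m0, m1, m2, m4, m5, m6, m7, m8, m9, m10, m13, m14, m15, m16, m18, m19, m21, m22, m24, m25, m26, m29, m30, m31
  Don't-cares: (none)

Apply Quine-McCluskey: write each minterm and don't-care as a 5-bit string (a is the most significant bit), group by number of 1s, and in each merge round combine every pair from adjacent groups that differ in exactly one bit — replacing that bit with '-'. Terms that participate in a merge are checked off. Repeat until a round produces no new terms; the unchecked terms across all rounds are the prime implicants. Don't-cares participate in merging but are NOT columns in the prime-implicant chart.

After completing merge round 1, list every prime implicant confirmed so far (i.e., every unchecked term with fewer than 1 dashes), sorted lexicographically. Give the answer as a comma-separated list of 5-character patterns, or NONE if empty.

size-2^0 implicants → 00000(✓)  00001(✓)  00010(✓)  00100(✓)  00101(✓)  00110(✓)  00111(✓)  01000(✓)  01001(✓)  01010(✓)  01101(✓)  01110(✓)  01111(✓)  10000(✓)  10010(✓)  10011(✓)  10101(✓)  10110(✓)  11000(✓)  11001(✓)  11010(✓)  11101(✓)  11110(✓)  11111(✓)
size-2^1 implicants → -0000(✓)  -0010(✓)  -0101(✓)  -0110(✓)  -1000(✓)  -1001(✓)  -1010(✓)  -1101(✓)  -1110(✓)  -1111(✓)  0-000(✓)  0-001(✓)  0-010(✓)  0-101(✓)  0-110(✓)  0-111(✓)  00-00(✓)  00-01(✓)  00-10(✓)  000-0(✓)  0000-(✓)  001-0(✓)  001-1(✓)  0010-(✓)  0011-(✓)  01-01(✓)  01-10(✓)  010-0(✓)  0100-(✓)  011-1(✓)  0111-(✓)  1-000(✓)  1-010(✓)  1-101(✓)  1-110(✓)  10-10(✓)  100-0(✓)  1001-  11-01(✓)  11-10(✓)  110-0(✓)  1100-(✓)  111-1(✓)  1111-(✓)
size-2^2 implicants → --000(✓)  --010(✓)  --101  --110(✓)  -0-10(✓)  -00-0(✓)  -1-01  -1-10(✓)  -10-0(✓)  -100-  -11-1  -111-  0--01  0--10(✓)  0-0-0(✓)  0-00-  0-1-1  0-11-  00--0  00-0-  001--  1--10(✓)  1-0-0(✓)
size-2^3 implicants → ---10  --0-0
Unchecked terms (primes): ---10, --0-0, --101, -1-01, -100-, -11-1, -111-, 0--01, 0-00-, 0-1-1, 0-11-, 00--0, 00-0-, 001--, 1001-

NONE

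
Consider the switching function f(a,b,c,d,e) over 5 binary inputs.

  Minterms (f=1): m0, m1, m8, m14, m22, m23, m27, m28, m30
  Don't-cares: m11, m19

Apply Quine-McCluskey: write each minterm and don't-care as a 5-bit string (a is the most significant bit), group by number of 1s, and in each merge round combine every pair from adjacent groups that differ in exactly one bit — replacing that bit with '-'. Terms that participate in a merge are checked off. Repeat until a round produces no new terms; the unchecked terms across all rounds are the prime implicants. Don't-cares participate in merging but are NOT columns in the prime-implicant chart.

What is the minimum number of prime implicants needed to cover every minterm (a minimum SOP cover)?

6

[col 0] 00000*, 00001*, 01000*, 01011*, 01110*, 10011*, 10110*, 10111*, 11011*, 11100*, 11110*
[col 1] -1011, -1110, 0-000, 0000-, 1-011, 1-110, 10-11, 1011-, 111-0
Prime implicants: -1011, -1110, 0-000, 0000-, 1-011, 1-110, 10-11, 1011-, 111-0
PI chart (minterm → PIs covering it):
  0 | 0-000,0000-
  1 | 0000-  (sole → essential)
  8 | 0-000  (sole → essential)
  14 | -1110  (sole → essential)
  22 | 1-110,1011-
  23 | 10-11,1011-
  27 | -1011,1-011
  28 | 111-0  (sole → essential)
  30 | -1110,1-110,111-0
Essential prime implicants: -1110, 0-000, 0000-, 111-0
Petrick residual → -1011, 1011-
Minimum SOP uses 6 PIs: bc'de + bcde' + a'c'd'e' + a'b'c'd' + ab'cd + abce'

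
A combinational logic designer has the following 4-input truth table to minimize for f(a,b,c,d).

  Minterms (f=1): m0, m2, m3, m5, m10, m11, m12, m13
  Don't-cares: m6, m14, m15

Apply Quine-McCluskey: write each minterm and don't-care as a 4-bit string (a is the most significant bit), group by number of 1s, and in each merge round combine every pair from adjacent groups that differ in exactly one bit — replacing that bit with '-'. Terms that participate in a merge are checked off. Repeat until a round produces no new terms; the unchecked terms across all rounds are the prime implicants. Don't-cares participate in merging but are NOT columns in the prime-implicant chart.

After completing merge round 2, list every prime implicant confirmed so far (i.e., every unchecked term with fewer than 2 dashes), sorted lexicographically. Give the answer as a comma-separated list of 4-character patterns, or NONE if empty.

-101, 00-0

Round 0: 0000✓ 0010✓ 0011✓ 0101✓ 0110✓ 1010✓ 1011✓ 1100✓ 1101✓ 1110✓ 1111✓
Round 1: -010✓ -011✓ -101 -110✓ 0-10✓ 00-0 001-✓ 1-10✓ 1-11✓ 101-✓ 11-0✓ 11-1✓ 110-✓ 111-✓
Round 2: --10 -01- 1-1- 11--
PIs = {--10, -01-, -101, 00-0, 1-1-, 11--}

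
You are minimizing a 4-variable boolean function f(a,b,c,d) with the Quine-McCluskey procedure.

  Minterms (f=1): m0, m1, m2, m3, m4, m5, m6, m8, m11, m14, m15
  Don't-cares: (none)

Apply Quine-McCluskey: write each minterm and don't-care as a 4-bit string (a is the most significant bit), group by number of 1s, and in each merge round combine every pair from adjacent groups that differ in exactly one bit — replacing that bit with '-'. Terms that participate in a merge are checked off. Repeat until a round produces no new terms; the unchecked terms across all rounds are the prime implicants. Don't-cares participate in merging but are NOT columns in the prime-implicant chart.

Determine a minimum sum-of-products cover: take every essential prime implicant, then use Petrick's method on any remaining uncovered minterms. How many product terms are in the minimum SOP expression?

[col 0] 0000*, 0001*, 0010*, 0011*, 0100*, 0101*, 0110*, 1000*, 1011*, 1110*, 1111*
[col 1] -000, -011, -110, 0-00*, 0-01*, 0-10*, 00-0*, 00-1*, 000-*, 001-*, 01-0*, 010-*, 1-11, 111-
[col 2] 0--0, 0-0-, 00--
Prime implicants: -000, -011, -110, 0--0, 0-0-, 00--, 1-11, 111-
PI chart (minterm → PIs covering it):
  0 | -000,0--0,0-0-,00--
  1 | 0-0-,00--
  2 | 0--0,00--
  3 | -011,00--
  4 | 0--0,0-0-
  5 | 0-0-  (sole → essential)
  6 | -110,0--0
  8 | -000  (sole → essential)
  11 | -011,1-11
  14 | -110,111-
  15 | 1-11,111-
Essential prime implicants: -000, 0-0-
Petrick residual → -011, 0--0, 111-
Minimum SOP uses 5 PIs: b'c'd' + b'cd + a'd' + a'c' + abc

5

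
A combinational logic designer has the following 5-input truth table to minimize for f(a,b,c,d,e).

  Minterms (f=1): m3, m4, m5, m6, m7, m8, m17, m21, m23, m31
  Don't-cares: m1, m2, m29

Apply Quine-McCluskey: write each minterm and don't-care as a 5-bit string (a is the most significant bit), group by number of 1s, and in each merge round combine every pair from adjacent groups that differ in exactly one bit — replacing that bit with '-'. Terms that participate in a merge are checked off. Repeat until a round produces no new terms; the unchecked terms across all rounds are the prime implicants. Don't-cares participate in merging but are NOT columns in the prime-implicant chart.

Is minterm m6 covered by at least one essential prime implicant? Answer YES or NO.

size-2^0 implicants → 00001(✓)  00010(✓)  00011(✓)  00100(✓)  00101(✓)  00110(✓)  00111(✓)  01000  10001(✓)  10101(✓)  10111(✓)  11101(✓)  11111(✓)
size-2^1 implicants → -0001(✓)  -0101(✓)  -0111(✓)  00-01(✓)  00-10(✓)  00-11(✓)  000-1(✓)  0001-(✓)  001-0(✓)  001-1(✓)  0010-(✓)  0011-(✓)  1-101(✓)  1-111(✓)  10-01(✓)  101-1(✓)  111-1(✓)
size-2^2 implicants → -0-01  -01-1  00--1  00-1-  001--  1-1-1
Unchecked terms (primes): -0-01, -01-1, 00--1, 00-1-, 001--, 01000, 1-1-1
Minterm coverage:
  m3 ⊆ 00--1,00-1-
  m4 ⊆ 001-- [E]
  m5 ⊆ -0-01,-01-1,00--1,001--
  m6 ⊆ 00-1-,001--
  m7 ⊆ -01-1,00--1,00-1-,001--
  m8 ⊆ 01000 [E]
  m17 ⊆ -0-01 [E]
  m21 ⊆ -0-01,-01-1,1-1-1
  m23 ⊆ -01-1,1-1-1
  m31 ⊆ 1-1-1 [E]
E = {-0-01, 001--, 01000, 1-1-1}

YES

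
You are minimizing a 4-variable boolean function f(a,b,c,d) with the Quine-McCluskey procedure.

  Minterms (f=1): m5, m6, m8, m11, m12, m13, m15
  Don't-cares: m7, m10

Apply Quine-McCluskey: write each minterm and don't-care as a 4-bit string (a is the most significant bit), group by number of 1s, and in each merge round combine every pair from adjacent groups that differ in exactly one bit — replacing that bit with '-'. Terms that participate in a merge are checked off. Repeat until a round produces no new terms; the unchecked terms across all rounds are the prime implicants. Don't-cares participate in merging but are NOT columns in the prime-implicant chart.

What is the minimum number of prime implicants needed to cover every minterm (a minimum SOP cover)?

4

Round 0: 0101✓ 0110✓ 0111✓ 1000✓ 1010✓ 1011✓ 1100✓ 1101✓ 1111✓
Round 1: -101✓ -111✓ 01-1✓ 011- 1-00 1-11 10-0 101- 11-1✓ 110-
Round 2: -1-1
PIs = {-1-1, 011-, 1-00, 1-11, 10-0, 101-, 110-}
Coverage chart:
  m5: -1-1 ←essential
  m6: 011- ←essential
  m8: 1-00,10-0
  m11: 1-11,101-
  m12: 1-00,110-
  m13: -1-1,110-
  m15: -1-1,1-11
Essential: -1-1, 011-
Petrick residual → 1-00, 1-11
Min cover (4 terms): bd + a'bc + ac'd' + acd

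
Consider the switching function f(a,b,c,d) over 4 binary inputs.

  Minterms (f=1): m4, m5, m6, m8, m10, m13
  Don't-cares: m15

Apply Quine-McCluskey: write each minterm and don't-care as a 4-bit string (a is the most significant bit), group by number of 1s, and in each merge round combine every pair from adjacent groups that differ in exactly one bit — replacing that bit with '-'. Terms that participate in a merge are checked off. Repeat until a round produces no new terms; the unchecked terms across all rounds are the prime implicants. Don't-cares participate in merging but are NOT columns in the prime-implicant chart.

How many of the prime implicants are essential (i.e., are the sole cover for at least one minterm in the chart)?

2

size-2^0 implicants → 0100(✓)  0101(✓)  0110(✓)  1000(✓)  1010(✓)  1101(✓)  1111(✓)
size-2^1 implicants → -101  01-0  010-  10-0  11-1
Unchecked terms (primes): -101, 01-0, 010-, 10-0, 11-1
Minterm coverage:
  m4 ⊆ 01-0,010-
  m5 ⊆ -101,010-
  m6 ⊆ 01-0 [E]
  m8 ⊆ 10-0 [E]
  m10 ⊆ 10-0 [E]
  m13 ⊆ -101,11-1
E = {01-0, 10-0}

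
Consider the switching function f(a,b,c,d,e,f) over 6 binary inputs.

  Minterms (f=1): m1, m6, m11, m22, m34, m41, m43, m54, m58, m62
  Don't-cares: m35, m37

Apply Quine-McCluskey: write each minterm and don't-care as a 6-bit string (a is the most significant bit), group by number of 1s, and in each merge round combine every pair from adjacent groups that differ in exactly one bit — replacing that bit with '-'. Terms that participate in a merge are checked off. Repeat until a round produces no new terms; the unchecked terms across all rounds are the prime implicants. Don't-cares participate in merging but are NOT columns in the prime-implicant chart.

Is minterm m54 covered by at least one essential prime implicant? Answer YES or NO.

NO

[col 0] 000001, 000110*, 001011*, 010110*, 100010*, 100011*, 100101, 101001*, 101011*, 110110*, 111010*, 111110*
[col 1] -01011, -10110, 0-0110, 10-011, 10001-, 1010-1, 11-110, 111-10
Prime implicants: -01011, -10110, 0-0110, 000001, 10-011, 10001-, 100101, 1010-1, 11-110, 111-10
PI chart (minterm → PIs covering it):
  1 | 000001  (sole → essential)
  6 | 0-0110  (sole → essential)
  11 | -01011  (sole → essential)
  22 | -10110,0-0110
  34 | 10001-  (sole → essential)
  41 | 1010-1  (sole → essential)
  43 | -01011,10-011,1010-1
  54 | -10110,11-110
  58 | 111-10  (sole → essential)
  62 | 11-110,111-10
Essential prime implicants: -01011, 0-0110, 000001, 10001-, 1010-1, 111-10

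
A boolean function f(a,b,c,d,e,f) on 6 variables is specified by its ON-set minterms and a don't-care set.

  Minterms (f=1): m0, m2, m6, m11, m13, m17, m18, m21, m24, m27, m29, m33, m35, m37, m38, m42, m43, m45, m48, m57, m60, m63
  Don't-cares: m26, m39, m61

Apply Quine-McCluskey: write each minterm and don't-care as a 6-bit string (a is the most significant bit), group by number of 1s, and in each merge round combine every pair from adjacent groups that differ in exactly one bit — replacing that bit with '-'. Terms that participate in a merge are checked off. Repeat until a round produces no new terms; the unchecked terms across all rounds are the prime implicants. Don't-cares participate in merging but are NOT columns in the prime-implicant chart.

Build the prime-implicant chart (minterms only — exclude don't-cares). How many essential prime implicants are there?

[col 0] 000000*, 000010*, 000110*, 001011*, 001101*, 010001*, 010010*, 010101*, 011000*, 011010*, 011011*, 011101*, 100001*, 100011*, 100101*, 100110*, 100111*, 101010*, 101011*, 101101*, 110000, 111001*, 111100*, 111101*, 111111*
[col 1] -00110, -01011, -01101*, -11101*, 0-0010, 0-1011, 0-1101*, 000-10, 0000-0, 01-010, 01-101, 010-01, 0110-0, 01101-, 1-1101*, 10-011, 10-101, 100-01*, 100-11*, 1000-1*, 1001-1*, 10011-, 10101-, 111-01, 1111-1, 11110-
[col 2] --1101, 100--1
Prime implicants: --1101, -00110, -01011, 0-0010, 0-1011, 000-10, 0000-0, 01-010, 01-101, 010-01, 0110-0, 01101-, 10-011, 10-101, 100--1, 10011-, 10101-, 110000, 111-01, 1111-1, 11110-
PI chart (minterm → PIs covering it):
  0 | 0000-0  (sole → essential)
  2 | 0-0010,000-10,0000-0
  6 | -00110,000-10
  11 | -01011,0-1011
  13 | --1101  (sole → essential)
  17 | 010-01  (sole → essential)
  18 | 0-0010,01-010
  21 | 01-101,010-01
  24 | 0110-0  (sole → essential)
  27 | 0-1011,01101-
  29 | --1101,01-101
  33 | 100--1  (sole → essential)
  35 | 10-011,100--1
  37 | 10-101,100--1
  38 | -00110,10011-
  42 | 10101-  (sole → essential)
  43 | -01011,10-011,10101-
  45 | --1101,10-101
  48 | 110000  (sole → essential)
  57 | 111-01  (sole → essential)
  60 | 11110-  (sole → essential)
  63 | 1111-1  (sole → essential)
Essential prime implicants: --1101, 0000-0, 010-01, 0110-0, 100--1, 10101-, 110000, 111-01, 1111-1, 11110-

10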